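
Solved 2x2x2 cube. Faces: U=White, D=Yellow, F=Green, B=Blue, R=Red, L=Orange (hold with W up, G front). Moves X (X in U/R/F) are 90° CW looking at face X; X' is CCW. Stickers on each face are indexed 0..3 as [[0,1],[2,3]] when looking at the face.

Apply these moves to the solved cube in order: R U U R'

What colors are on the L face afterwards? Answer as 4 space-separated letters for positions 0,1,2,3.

Answer: R R O O

Derivation:
After move 1 (R): R=RRRR U=WGWG F=GYGY D=YBYB B=WBWB
After move 2 (U): U=WWGG F=RRGY R=WBRR B=OOWB L=GYOO
After move 3 (U): U=GWGW F=WBGY R=OORR B=GYWB L=RROO
After move 4 (R'): R=OROR U=GWGG F=WWGW D=YBYY B=BYBB
Query: L face = RROO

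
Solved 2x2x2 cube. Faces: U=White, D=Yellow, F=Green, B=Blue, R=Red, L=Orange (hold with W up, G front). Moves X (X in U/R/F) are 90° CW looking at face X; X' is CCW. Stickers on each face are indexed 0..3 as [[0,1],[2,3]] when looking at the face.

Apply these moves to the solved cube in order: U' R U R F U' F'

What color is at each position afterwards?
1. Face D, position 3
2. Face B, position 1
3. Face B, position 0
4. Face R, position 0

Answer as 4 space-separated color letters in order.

After move 1 (U'): U=WWWW F=OOGG R=GGRR B=RRBB L=BBOO
After move 2 (R): R=RGRG U=WOWG F=OYGY D=YBYR B=WRWB
After move 3 (U): U=WWGO F=RGGY R=WRRG B=BBWB L=OYOO
After move 4 (R): R=RWGR U=WGGY F=RBGR D=YWYB B=OBWB
After move 5 (F): F=GRRB U=WGOY R=GWYR D=GRYB L=OYOW
After move 6 (U'): U=GYWO F=OYRB R=GRYR B=GWWB L=OBOW
After move 7 (F'): F=YBOR U=GYGY R=RRGR D=BWYB L=OOOW
Query 1: D[3] = B
Query 2: B[1] = W
Query 3: B[0] = G
Query 4: R[0] = R

Answer: B W G R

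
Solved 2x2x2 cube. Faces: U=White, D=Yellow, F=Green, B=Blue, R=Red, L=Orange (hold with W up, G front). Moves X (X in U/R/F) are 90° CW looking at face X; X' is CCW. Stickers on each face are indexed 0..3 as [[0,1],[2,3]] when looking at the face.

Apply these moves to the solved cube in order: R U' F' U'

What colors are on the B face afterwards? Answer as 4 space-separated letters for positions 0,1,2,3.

After move 1 (R): R=RRRR U=WGWG F=GYGY D=YBYB B=WBWB
After move 2 (U'): U=GGWW F=OOGY R=GYRR B=RRWB L=WBOO
After move 3 (F'): F=OYOG U=GGGR R=BYYR D=BOYB L=WWOW
After move 4 (U'): U=GRGG F=WWOG R=OYYR B=BYWB L=RROW
Query: B face = BYWB

Answer: B Y W B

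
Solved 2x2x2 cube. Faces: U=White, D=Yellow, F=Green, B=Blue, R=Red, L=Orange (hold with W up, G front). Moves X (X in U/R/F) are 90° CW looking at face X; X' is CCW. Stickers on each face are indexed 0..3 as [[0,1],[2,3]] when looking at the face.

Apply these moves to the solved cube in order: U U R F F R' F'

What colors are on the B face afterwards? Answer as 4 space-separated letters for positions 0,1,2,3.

After move 1 (U): U=WWWW F=RRGG R=BBRR B=OOBB L=GGOO
After move 2 (U): U=WWWW F=BBGG R=OORR B=GGBB L=RROO
After move 3 (R): R=RORO U=WBWG F=BYGY D=YBYG B=WGWB
After move 4 (F): F=GBYY U=WBOR R=WOGO D=RRYG L=RYOB
After move 5 (F): F=YGYB U=WBBY R=OORO D=GWYG L=RROR
After move 6 (R'): R=OOOR U=WWBW F=YBYY D=GGYB B=GGWB
After move 7 (F'): F=BYYY U=WWOO R=GOGR D=RRYB L=RWOB
Query: B face = GGWB

Answer: G G W B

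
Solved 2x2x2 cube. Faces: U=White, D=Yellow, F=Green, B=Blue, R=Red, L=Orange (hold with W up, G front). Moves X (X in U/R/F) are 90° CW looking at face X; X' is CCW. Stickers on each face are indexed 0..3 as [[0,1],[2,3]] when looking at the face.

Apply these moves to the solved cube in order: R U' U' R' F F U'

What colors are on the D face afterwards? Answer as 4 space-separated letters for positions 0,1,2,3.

After move 1 (R): R=RRRR U=WGWG F=GYGY D=YBYB B=WBWB
After move 2 (U'): U=GGWW F=OOGY R=GYRR B=RRWB L=WBOO
After move 3 (U'): U=GWGW F=WBGY R=OORR B=GYWB L=RROO
After move 4 (R'): R=OROR U=GWGG F=WWGW D=YBYY B=BYBB
After move 5 (F): F=GWWW U=GWOR R=GRGR D=OOYY L=RYOB
After move 6 (F): F=WGWW U=GWBY R=ORRR D=GGYY L=ROOO
After move 7 (U'): U=WYGB F=ROWW R=WGRR B=ORBB L=BYOO
Query: D face = GGYY

Answer: G G Y Y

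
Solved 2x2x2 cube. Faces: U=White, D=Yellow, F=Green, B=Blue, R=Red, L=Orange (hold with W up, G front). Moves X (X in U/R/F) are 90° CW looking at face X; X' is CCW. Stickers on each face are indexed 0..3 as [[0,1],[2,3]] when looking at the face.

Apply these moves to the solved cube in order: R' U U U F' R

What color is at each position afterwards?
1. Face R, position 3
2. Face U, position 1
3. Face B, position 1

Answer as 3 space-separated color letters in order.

Answer: W W R

Derivation:
After move 1 (R'): R=RRRR U=WBWB F=GWGW D=YGYG B=YBYB
After move 2 (U): U=WWBB F=RRGW R=YBRR B=OOYB L=GWOO
After move 3 (U): U=BWBW F=YBGW R=OORR B=GWYB L=RROO
After move 4 (U): U=BBWW F=OOGW R=GWRR B=RRYB L=YBOO
After move 5 (F'): F=OWOG U=BBGR R=GWYR D=BOYG L=YWOW
After move 6 (R): R=YGRW U=BWGG F=OOOG D=BYYR B=RRBB
Query 1: R[3] = W
Query 2: U[1] = W
Query 3: B[1] = R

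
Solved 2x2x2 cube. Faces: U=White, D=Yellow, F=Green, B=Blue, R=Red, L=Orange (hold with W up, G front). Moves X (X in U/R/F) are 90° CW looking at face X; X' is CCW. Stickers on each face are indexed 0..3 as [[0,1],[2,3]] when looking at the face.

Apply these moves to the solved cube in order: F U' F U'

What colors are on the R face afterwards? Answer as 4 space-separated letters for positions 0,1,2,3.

Answer: G O O R

Derivation:
After move 1 (F): F=GGGG U=WWOO R=WRWR D=RRYY L=OYOY
After move 2 (U'): U=WOWO F=OYGG R=GGWR B=WRBB L=BBOY
After move 3 (F): F=GOGY U=WOYB R=WGOR D=WGYY L=BROR
After move 4 (U'): U=OBWY F=BRGY R=GOOR B=WGBB L=WROR
Query: R face = GOOR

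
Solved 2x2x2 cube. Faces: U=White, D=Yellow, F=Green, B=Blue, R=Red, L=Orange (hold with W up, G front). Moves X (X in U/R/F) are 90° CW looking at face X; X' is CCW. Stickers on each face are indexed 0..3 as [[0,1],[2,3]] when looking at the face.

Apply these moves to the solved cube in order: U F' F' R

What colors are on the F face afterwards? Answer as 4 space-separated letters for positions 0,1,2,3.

After move 1 (U): U=WWWW F=RRGG R=BBRR B=OOBB L=GGOO
After move 2 (F'): F=RGRG U=WWBR R=YBYR D=GOYY L=GWOW
After move 3 (F'): F=GGRR U=WWYY R=OBGR D=WWYY L=GROB
After move 4 (R): R=GORB U=WGYR F=GWRY D=WBYO B=YOWB
Query: F face = GWRY

Answer: G W R Y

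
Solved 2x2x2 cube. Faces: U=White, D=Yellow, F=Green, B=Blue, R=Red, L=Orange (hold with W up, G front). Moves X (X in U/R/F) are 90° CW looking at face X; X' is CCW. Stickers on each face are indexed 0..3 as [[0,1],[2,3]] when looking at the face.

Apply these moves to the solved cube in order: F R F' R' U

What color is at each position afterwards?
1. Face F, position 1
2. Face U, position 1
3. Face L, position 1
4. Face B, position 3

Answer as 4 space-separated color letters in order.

Answer: R W G B

Derivation:
After move 1 (F): F=GGGG U=WWOO R=WRWR D=RRYY L=OYOY
After move 2 (R): R=WWRR U=WGOG F=GRGY D=RBYB B=OBWB
After move 3 (F'): F=RYGG U=WGWR R=BWRR D=YYYB L=OGOO
After move 4 (R'): R=WRBR U=WWWO F=RGGR D=YYYG B=BBYB
After move 5 (U): U=WWOW F=WRGR R=BBBR B=OGYB L=RGOO
Query 1: F[1] = R
Query 2: U[1] = W
Query 3: L[1] = G
Query 4: B[3] = B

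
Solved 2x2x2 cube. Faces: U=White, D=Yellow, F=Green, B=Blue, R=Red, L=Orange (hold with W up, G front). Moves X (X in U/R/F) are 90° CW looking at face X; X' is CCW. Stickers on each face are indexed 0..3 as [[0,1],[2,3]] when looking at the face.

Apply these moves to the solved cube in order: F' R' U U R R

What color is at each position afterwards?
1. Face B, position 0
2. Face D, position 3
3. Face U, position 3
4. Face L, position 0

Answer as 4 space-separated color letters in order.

After move 1 (F'): F=GGGG U=WWRR R=YRYR D=OOYY L=OWOW
After move 2 (R'): R=RRYY U=WBRB F=GWGR D=OGYG B=YBOB
After move 3 (U): U=RWBB F=RRGR R=YBYY B=OWOB L=GWOW
After move 4 (U): U=BRBW F=YBGR R=OWYY B=GWOB L=RROW
After move 5 (R): R=YOYW U=BBBR F=YGGG D=OOYG B=WWRB
After move 6 (R): R=YYWO U=BGBG F=YOGG D=ORYW B=RWBB
Query 1: B[0] = R
Query 2: D[3] = W
Query 3: U[3] = G
Query 4: L[0] = R

Answer: R W G R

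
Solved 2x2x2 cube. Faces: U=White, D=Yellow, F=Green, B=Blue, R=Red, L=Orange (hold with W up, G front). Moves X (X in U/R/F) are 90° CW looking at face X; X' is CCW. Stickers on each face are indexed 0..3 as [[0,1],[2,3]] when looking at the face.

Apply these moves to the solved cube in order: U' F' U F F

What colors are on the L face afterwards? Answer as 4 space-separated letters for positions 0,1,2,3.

After move 1 (U'): U=WWWW F=OOGG R=GGRR B=RRBB L=BBOO
After move 2 (F'): F=OGOG U=WWGR R=YGYR D=BOYY L=BWOW
After move 3 (U): U=GWRW F=YGOG R=RRYR B=BWBB L=OGOW
After move 4 (F): F=OYGG U=GWWG R=RRWR D=YRYY L=OBOO
After move 5 (F): F=GOGY U=GWOB R=WRGR D=WRYY L=OYOR
Query: L face = OYOR

Answer: O Y O R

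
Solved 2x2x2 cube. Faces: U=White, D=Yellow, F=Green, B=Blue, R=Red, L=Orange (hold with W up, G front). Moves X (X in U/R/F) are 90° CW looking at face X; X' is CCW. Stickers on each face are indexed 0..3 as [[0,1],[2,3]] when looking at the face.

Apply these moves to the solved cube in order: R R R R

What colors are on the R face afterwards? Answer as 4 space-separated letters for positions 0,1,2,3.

After move 1 (R): R=RRRR U=WGWG F=GYGY D=YBYB B=WBWB
After move 2 (R): R=RRRR U=WYWY F=GBGB D=YWYW B=GBGB
After move 3 (R): R=RRRR U=WBWB F=GWGW D=YGYG B=YBYB
After move 4 (R): R=RRRR U=WWWW F=GGGG D=YYYY B=BBBB
Query: R face = RRRR

Answer: R R R R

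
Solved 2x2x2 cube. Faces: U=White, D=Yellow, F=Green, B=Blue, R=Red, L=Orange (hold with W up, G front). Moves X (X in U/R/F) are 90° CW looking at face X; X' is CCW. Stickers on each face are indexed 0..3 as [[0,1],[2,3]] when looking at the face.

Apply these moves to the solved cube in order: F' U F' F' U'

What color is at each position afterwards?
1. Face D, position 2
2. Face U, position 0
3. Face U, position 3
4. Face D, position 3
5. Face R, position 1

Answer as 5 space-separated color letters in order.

After move 1 (F'): F=GGGG U=WWRR R=YRYR D=OOYY L=OWOW
After move 2 (U): U=RWRW F=YRGG R=BBYR B=OWBB L=GGOW
After move 3 (F'): F=RGYG U=RWBY R=OBOR D=GWYY L=GWOR
After move 4 (F'): F=GGRY U=RWOO R=WBGR D=WRYY L=GYOB
After move 5 (U'): U=WORO F=GYRY R=GGGR B=WBBB L=OWOB
Query 1: D[2] = Y
Query 2: U[0] = W
Query 3: U[3] = O
Query 4: D[3] = Y
Query 5: R[1] = G

Answer: Y W O Y G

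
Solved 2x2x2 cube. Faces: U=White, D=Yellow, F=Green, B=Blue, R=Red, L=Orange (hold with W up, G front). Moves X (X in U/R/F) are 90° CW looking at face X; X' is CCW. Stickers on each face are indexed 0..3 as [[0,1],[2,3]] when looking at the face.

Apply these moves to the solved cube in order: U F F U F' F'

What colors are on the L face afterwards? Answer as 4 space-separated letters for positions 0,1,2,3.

After move 1 (U): U=WWWW F=RRGG R=BBRR B=OOBB L=GGOO
After move 2 (F): F=GRGR U=WWOG R=WBWR D=RBYY L=GYOY
After move 3 (F): F=GGRR U=WWYY R=OBGR D=WWYY L=GROB
After move 4 (U): U=YWYW F=OBRR R=OOGR B=GRBB L=GGOB
After move 5 (F'): F=BROR U=YWOG R=WOWR D=GBYY L=GWOY
After move 6 (F'): F=RRBO U=YWWW R=BOGR D=WYYY L=GGOO
Query: L face = GGOO

Answer: G G O O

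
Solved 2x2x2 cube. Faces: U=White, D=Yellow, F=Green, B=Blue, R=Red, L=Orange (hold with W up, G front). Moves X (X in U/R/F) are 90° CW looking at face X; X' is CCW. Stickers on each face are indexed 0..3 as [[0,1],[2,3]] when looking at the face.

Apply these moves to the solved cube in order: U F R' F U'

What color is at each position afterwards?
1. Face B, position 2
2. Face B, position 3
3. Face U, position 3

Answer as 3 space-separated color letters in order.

Answer: B B Y

Derivation:
After move 1 (U): U=WWWW F=RRGG R=BBRR B=OOBB L=GGOO
After move 2 (F): F=GRGR U=WWOG R=WBWR D=RBYY L=GYOY
After move 3 (R'): R=BRWW U=WBOO F=GWGG D=RRYR B=YOBB
After move 4 (F): F=GGGW U=WBYY R=OROW D=WBYR L=GROR
After move 5 (U'): U=BYWY F=GRGW R=GGOW B=ORBB L=YOOR
Query 1: B[2] = B
Query 2: B[3] = B
Query 3: U[3] = Y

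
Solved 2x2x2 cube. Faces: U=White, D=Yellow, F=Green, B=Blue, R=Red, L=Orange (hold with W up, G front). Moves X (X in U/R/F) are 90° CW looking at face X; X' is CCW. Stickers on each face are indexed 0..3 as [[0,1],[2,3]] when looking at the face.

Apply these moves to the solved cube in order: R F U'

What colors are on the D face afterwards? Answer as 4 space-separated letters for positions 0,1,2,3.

After move 1 (R): R=RRRR U=WGWG F=GYGY D=YBYB B=WBWB
After move 2 (F): F=GGYY U=WGOO R=WRGR D=RRYB L=OYOB
After move 3 (U'): U=GOWO F=OYYY R=GGGR B=WRWB L=WBOB
Query: D face = RRYB

Answer: R R Y B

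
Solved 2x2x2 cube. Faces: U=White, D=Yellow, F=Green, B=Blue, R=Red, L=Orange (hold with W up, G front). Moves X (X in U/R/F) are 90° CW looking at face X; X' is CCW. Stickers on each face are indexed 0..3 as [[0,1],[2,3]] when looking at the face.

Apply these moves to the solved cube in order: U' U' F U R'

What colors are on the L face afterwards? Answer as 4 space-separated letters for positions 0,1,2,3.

Answer: G B O Y

Derivation:
After move 1 (U'): U=WWWW F=OOGG R=GGRR B=RRBB L=BBOO
After move 2 (U'): U=WWWW F=BBGG R=OORR B=GGBB L=RROO
After move 3 (F): F=GBGB U=WWOR R=WOWR D=ROYY L=RYOY
After move 4 (U): U=OWRW F=WOGB R=GGWR B=RYBB L=GBOY
After move 5 (R'): R=GRGW U=OBRR F=WWGW D=ROYB B=YYOB
Query: L face = GBOY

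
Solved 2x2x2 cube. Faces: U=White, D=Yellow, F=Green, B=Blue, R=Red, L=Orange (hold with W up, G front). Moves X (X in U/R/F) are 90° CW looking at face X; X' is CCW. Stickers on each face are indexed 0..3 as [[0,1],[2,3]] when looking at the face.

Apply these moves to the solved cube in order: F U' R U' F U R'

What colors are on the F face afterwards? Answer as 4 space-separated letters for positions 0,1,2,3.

After move 1 (F): F=GGGG U=WWOO R=WRWR D=RRYY L=OYOY
After move 2 (U'): U=WOWO F=OYGG R=GGWR B=WRBB L=BBOY
After move 3 (R): R=WGRG U=WYWG F=ORGY D=RBYW B=OROB
After move 4 (U'): U=YGWW F=BBGY R=ORRG B=WGOB L=OROY
After move 5 (F): F=GBYB U=YGYR R=WRWG D=ROYW L=OROB
After move 6 (U): U=YYRG F=WRYB R=WGWG B=OROB L=GBOB
After move 7 (R'): R=GGWW U=YORO F=WYYG D=RRYB B=WROB
Query: F face = WYYG

Answer: W Y Y G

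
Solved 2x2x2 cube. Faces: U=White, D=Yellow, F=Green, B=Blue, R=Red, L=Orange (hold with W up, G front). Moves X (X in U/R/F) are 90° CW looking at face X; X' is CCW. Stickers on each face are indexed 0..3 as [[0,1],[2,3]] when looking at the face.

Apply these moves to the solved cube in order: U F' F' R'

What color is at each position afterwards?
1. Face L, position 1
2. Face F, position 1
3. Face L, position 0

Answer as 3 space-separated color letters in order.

Answer: R W G

Derivation:
After move 1 (U): U=WWWW F=RRGG R=BBRR B=OOBB L=GGOO
After move 2 (F'): F=RGRG U=WWBR R=YBYR D=GOYY L=GWOW
After move 3 (F'): F=GGRR U=WWYY R=OBGR D=WWYY L=GROB
After move 4 (R'): R=BROG U=WBYO F=GWRY D=WGYR B=YOWB
Query 1: L[1] = R
Query 2: F[1] = W
Query 3: L[0] = G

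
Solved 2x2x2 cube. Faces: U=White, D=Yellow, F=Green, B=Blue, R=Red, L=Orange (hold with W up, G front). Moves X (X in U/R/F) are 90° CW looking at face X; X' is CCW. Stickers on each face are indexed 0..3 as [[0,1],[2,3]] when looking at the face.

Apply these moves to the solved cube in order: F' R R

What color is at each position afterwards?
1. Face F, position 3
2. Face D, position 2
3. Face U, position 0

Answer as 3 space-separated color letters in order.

After move 1 (F'): F=GGGG U=WWRR R=YRYR D=OOYY L=OWOW
After move 2 (R): R=YYRR U=WGRG F=GOGY D=OBYB B=RBWB
After move 3 (R): R=RYRY U=WORY F=GBGB D=OWYR B=GBGB
Query 1: F[3] = B
Query 2: D[2] = Y
Query 3: U[0] = W

Answer: B Y W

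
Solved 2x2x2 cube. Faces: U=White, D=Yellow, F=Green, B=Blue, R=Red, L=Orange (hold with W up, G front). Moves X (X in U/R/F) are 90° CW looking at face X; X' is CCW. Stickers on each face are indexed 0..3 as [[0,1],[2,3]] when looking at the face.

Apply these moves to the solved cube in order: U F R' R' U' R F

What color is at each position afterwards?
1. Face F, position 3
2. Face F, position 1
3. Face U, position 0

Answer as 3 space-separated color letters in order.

After move 1 (U): U=WWWW F=RRGG R=BBRR B=OOBB L=GGOO
After move 2 (F): F=GRGR U=WWOG R=WBWR D=RBYY L=GYOY
After move 3 (R'): R=BRWW U=WBOO F=GWGG D=RRYR B=YOBB
After move 4 (R'): R=RWBW U=WBOY F=GBGO D=RWYG B=RORB
After move 5 (U'): U=BYWO F=GYGO R=GBBW B=RWRB L=ROOY
After move 6 (R): R=BGWB U=BYWO F=GWGG D=RRYR B=OWYB
After move 7 (F): F=GGGW U=BYYO R=WGOB D=WBYR L=RROR
Query 1: F[3] = W
Query 2: F[1] = G
Query 3: U[0] = B

Answer: W G B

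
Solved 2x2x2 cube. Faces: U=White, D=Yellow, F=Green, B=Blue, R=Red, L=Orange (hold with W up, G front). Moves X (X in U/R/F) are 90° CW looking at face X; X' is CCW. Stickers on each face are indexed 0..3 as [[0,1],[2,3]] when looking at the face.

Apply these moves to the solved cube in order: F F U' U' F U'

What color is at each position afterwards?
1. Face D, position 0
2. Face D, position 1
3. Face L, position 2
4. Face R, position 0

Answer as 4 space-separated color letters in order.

Answer: O O O G

Derivation:
After move 1 (F): F=GGGG U=WWOO R=WRWR D=RRYY L=OYOY
After move 2 (F): F=GGGG U=WWYY R=OROR D=WWYY L=OROR
After move 3 (U'): U=WYWY F=ORGG R=GGOR B=ORBB L=BBOR
After move 4 (U'): U=YYWW F=BBGG R=OROR B=GGBB L=OROR
After move 5 (F): F=GBGB U=YYRR R=WRWR D=OOYY L=OWOW
After move 6 (U'): U=YRYR F=OWGB R=GBWR B=WRBB L=GGOW
Query 1: D[0] = O
Query 2: D[1] = O
Query 3: L[2] = O
Query 4: R[0] = G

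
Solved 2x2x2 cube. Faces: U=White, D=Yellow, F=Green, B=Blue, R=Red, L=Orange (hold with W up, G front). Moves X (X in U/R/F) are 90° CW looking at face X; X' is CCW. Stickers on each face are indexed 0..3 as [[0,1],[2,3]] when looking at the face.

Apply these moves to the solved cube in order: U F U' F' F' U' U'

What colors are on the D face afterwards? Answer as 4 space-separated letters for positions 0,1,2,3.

After move 1 (U): U=WWWW F=RRGG R=BBRR B=OOBB L=GGOO
After move 2 (F): F=GRGR U=WWOG R=WBWR D=RBYY L=GYOY
After move 3 (U'): U=WGWO F=GYGR R=GRWR B=WBBB L=OOOY
After move 4 (F'): F=YRGG U=WGGW R=BRRR D=OYYY L=OOOW
After move 5 (F'): F=RGYG U=WGBR R=YROR D=OWYY L=OWOG
After move 6 (U'): U=GRWB F=OWYG R=RGOR B=YRBB L=WBOG
After move 7 (U'): U=RBGW F=WBYG R=OWOR B=RGBB L=YROG
Query: D face = OWYY

Answer: O W Y Y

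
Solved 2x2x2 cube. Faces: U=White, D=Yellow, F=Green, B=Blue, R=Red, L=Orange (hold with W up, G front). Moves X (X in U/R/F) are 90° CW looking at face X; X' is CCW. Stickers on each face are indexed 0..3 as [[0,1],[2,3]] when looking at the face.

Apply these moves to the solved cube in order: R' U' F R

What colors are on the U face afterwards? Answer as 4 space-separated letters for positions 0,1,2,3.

Answer: B O O O

Derivation:
After move 1 (R'): R=RRRR U=WBWB F=GWGW D=YGYG B=YBYB
After move 2 (U'): U=BBWW F=OOGW R=GWRR B=RRYB L=YBOO
After move 3 (F): F=GOWO U=BBOB R=WWWR D=RGYG L=YYOG
After move 4 (R): R=WWRW U=BOOO F=GGWG D=RYYR B=BRBB
Query: U face = BOOO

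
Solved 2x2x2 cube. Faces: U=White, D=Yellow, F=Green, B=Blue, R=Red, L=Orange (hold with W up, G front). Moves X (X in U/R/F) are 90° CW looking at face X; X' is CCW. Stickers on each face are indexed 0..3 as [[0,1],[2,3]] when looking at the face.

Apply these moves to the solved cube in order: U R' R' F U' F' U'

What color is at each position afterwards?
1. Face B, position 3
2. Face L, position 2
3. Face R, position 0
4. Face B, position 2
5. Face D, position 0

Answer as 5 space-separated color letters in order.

After move 1 (U): U=WWWW F=RRGG R=BBRR B=OOBB L=GGOO
After move 2 (R'): R=BRBR U=WBWO F=RWGW D=YRYG B=YOYB
After move 3 (R'): R=RRBB U=WYWY F=RBGO D=YWYW B=GORB
After move 4 (F): F=GROB U=WYOG R=WRYB D=BRYW L=GYOW
After move 5 (U'): U=YGWO F=GYOB R=GRYB B=WRRB L=GOOW
After move 6 (F'): F=YBGO U=YGGY R=RRBB D=OWYW L=GOOW
After move 7 (U'): U=GYYG F=GOGO R=YBBB B=RRRB L=WROW
Query 1: B[3] = B
Query 2: L[2] = O
Query 3: R[0] = Y
Query 4: B[2] = R
Query 5: D[0] = O

Answer: B O Y R O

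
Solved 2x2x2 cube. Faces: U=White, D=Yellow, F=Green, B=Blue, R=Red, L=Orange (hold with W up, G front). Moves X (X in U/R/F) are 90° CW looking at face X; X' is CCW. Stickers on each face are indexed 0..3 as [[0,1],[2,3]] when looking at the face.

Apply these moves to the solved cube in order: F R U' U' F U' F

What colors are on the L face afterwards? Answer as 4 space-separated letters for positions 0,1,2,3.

After move 1 (F): F=GGGG U=WWOO R=WRWR D=RRYY L=OYOY
After move 2 (R): R=WWRR U=WGOG F=GRGY D=RBYB B=OBWB
After move 3 (U'): U=GGWO F=OYGY R=GRRR B=WWWB L=OBOY
After move 4 (U'): U=GOGW F=OBGY R=OYRR B=GRWB L=WWOY
After move 5 (F): F=GOYB U=GOYW R=GYWR D=ROYB L=WROB
After move 6 (U'): U=OWGY F=WRYB R=GOWR B=GYWB L=GROB
After move 7 (F): F=YWBR U=OWBR R=GOYR D=WGYB L=GROO
Query: L face = GROO

Answer: G R O O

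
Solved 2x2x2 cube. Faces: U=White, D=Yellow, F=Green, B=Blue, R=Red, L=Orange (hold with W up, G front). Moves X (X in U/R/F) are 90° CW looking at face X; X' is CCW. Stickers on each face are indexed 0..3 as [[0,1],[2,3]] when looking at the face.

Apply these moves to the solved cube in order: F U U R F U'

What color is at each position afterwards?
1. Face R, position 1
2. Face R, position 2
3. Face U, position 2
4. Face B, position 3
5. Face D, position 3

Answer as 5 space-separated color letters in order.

Answer: B G O B G

Derivation:
After move 1 (F): F=GGGG U=WWOO R=WRWR D=RRYY L=OYOY
After move 2 (U): U=OWOW F=WRGG R=BBWR B=OYBB L=GGOY
After move 3 (U): U=OOWW F=BBGG R=OYWR B=GGBB L=WROY
After move 4 (R): R=WORY U=OBWG F=BRGY D=RBYG B=WGOB
After move 5 (F): F=GBYR U=OBYR R=WOGY D=RWYG L=WROB
After move 6 (U'): U=BROY F=WRYR R=GBGY B=WOOB L=WGOB
Query 1: R[1] = B
Query 2: R[2] = G
Query 3: U[2] = O
Query 4: B[3] = B
Query 5: D[3] = G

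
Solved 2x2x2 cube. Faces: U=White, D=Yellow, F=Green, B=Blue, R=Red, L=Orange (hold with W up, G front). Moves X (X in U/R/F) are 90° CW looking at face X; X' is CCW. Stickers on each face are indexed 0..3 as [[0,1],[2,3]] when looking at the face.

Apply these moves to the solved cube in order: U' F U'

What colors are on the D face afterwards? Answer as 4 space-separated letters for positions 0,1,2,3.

After move 1 (U'): U=WWWW F=OOGG R=GGRR B=RRBB L=BBOO
After move 2 (F): F=GOGO U=WWOB R=WGWR D=RGYY L=BYOY
After move 3 (U'): U=WBWO F=BYGO R=GOWR B=WGBB L=RROY
Query: D face = RGYY

Answer: R G Y Y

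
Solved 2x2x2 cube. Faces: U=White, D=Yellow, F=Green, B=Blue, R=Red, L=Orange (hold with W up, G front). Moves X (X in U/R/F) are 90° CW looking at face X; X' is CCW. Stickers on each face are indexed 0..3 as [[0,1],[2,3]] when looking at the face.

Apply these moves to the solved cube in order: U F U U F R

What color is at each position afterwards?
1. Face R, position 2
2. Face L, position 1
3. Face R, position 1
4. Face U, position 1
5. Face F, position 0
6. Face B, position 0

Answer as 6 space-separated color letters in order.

After move 1 (U): U=WWWW F=RRGG R=BBRR B=OOBB L=GGOO
After move 2 (F): F=GRGR U=WWOG R=WBWR D=RBYY L=GYOY
After move 3 (U): U=OWGW F=WBGR R=OOWR B=GYBB L=GROY
After move 4 (U): U=GOWW F=OOGR R=GYWR B=GRBB L=WBOY
After move 5 (F): F=GORO U=GOYB R=WYWR D=WGYY L=WROB
After move 6 (R): R=WWRY U=GOYO F=GGRY D=WBYG B=BROB
Query 1: R[2] = R
Query 2: L[1] = R
Query 3: R[1] = W
Query 4: U[1] = O
Query 5: F[0] = G
Query 6: B[0] = B

Answer: R R W O G B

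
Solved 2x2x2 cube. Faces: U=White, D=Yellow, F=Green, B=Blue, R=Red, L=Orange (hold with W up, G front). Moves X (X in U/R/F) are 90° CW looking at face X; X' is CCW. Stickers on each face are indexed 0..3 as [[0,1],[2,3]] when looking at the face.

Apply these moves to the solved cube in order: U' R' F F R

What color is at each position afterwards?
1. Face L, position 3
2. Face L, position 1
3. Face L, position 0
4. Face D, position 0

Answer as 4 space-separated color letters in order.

Answer: G G B R

Derivation:
After move 1 (U'): U=WWWW F=OOGG R=GGRR B=RRBB L=BBOO
After move 2 (R'): R=GRGR U=WBWR F=OWGW D=YOYG B=YRYB
After move 3 (F): F=GOWW U=WBOB R=WRRR D=GGYG L=BYOO
After move 4 (F): F=WGWO U=WBOY R=ORBR D=RWYG L=BGOG
After move 5 (R): R=BORR U=WGOO F=WWWG D=RYYY B=YRBB
Query 1: L[3] = G
Query 2: L[1] = G
Query 3: L[0] = B
Query 4: D[0] = R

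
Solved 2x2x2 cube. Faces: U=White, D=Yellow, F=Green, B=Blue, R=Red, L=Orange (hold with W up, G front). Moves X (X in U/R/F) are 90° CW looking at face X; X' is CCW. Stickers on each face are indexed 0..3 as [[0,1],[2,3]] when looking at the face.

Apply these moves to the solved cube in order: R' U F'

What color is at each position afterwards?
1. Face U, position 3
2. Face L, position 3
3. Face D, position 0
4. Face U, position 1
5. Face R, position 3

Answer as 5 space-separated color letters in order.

Answer: R B W W R

Derivation:
After move 1 (R'): R=RRRR U=WBWB F=GWGW D=YGYG B=YBYB
After move 2 (U): U=WWBB F=RRGW R=YBRR B=OOYB L=GWOO
After move 3 (F'): F=RWRG U=WWYR R=GBYR D=WOYG L=GBOB
Query 1: U[3] = R
Query 2: L[3] = B
Query 3: D[0] = W
Query 4: U[1] = W
Query 5: R[3] = R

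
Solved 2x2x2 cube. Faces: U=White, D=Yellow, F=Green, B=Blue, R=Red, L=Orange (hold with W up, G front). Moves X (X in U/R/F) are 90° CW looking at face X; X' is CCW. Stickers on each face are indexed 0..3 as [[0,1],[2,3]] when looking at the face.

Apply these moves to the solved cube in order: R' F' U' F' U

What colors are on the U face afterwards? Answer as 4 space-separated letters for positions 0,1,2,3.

After move 1 (R'): R=RRRR U=WBWB F=GWGW D=YGYG B=YBYB
After move 2 (F'): F=WWGG U=WBRR R=GRYR D=OOYG L=OBOW
After move 3 (U'): U=BRWR F=OBGG R=WWYR B=GRYB L=YBOW
After move 4 (F'): F=BGOG U=BRWY R=OWOR D=BWYG L=YROW
After move 5 (U): U=WBYR F=OWOG R=GROR B=YRYB L=BGOW
Query: U face = WBYR

Answer: W B Y R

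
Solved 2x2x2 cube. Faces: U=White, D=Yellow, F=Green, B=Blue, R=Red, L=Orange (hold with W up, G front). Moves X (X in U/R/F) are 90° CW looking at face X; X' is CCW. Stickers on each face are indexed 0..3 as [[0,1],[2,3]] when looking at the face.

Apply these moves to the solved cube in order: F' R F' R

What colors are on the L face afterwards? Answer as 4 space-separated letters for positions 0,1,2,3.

Answer: O G O R

Derivation:
After move 1 (F'): F=GGGG U=WWRR R=YRYR D=OOYY L=OWOW
After move 2 (R): R=YYRR U=WGRG F=GOGY D=OBYB B=RBWB
After move 3 (F'): F=OYGG U=WGYR R=BYOR D=WWYB L=OGOR
After move 4 (R): R=OBRY U=WYYG F=OWGB D=WWYR B=RBGB
Query: L face = OGOR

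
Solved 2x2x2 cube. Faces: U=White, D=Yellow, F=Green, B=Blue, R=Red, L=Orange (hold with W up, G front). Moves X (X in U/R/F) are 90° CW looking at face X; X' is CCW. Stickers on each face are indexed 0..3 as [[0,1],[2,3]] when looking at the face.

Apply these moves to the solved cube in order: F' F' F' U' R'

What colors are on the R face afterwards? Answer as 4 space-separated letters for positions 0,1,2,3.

Answer: G R G W

Derivation:
After move 1 (F'): F=GGGG U=WWRR R=YRYR D=OOYY L=OWOW
After move 2 (F'): F=GGGG U=WWYY R=OROR D=WWYY L=OROR
After move 3 (F'): F=GGGG U=WWOO R=WRWR D=RRYY L=OYOY
After move 4 (U'): U=WOWO F=OYGG R=GGWR B=WRBB L=BBOY
After move 5 (R'): R=GRGW U=WBWW F=OOGO D=RYYG B=YRRB
Query: R face = GRGW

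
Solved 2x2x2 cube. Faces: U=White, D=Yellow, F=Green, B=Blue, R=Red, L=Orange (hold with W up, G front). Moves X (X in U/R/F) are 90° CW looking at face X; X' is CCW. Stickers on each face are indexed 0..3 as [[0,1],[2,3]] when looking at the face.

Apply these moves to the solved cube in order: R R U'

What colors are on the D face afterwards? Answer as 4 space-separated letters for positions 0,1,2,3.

Answer: Y W Y W

Derivation:
After move 1 (R): R=RRRR U=WGWG F=GYGY D=YBYB B=WBWB
After move 2 (R): R=RRRR U=WYWY F=GBGB D=YWYW B=GBGB
After move 3 (U'): U=YYWW F=OOGB R=GBRR B=RRGB L=GBOO
Query: D face = YWYW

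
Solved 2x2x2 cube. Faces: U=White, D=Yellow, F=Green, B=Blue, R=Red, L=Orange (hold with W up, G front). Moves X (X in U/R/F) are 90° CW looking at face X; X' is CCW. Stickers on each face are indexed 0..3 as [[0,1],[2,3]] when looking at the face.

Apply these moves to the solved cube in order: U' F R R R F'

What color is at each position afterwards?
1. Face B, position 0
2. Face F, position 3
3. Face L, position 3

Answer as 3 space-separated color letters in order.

Answer: Y G O

Derivation:
After move 1 (U'): U=WWWW F=OOGG R=GGRR B=RRBB L=BBOO
After move 2 (F): F=GOGO U=WWOB R=WGWR D=RGYY L=BYOY
After move 3 (R): R=WWRG U=WOOO F=GGGY D=RBYR B=BRWB
After move 4 (R): R=RWGW U=WGOY F=GBGR D=RWYB B=OROB
After move 5 (R): R=GRWW U=WBOR F=GWGB D=ROYO B=YRGB
After move 6 (F'): F=WBGG U=WBGW R=ORRW D=YYYO L=BROO
Query 1: B[0] = Y
Query 2: F[3] = G
Query 3: L[3] = O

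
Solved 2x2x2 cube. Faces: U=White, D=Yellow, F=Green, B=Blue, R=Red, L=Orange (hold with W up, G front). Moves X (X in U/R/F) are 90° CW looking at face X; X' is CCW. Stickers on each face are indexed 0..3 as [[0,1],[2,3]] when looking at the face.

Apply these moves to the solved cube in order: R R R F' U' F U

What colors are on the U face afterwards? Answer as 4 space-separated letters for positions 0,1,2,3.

After move 1 (R): R=RRRR U=WGWG F=GYGY D=YBYB B=WBWB
After move 2 (R): R=RRRR U=WYWY F=GBGB D=YWYW B=GBGB
After move 3 (R): R=RRRR U=WBWB F=GWGW D=YGYG B=YBYB
After move 4 (F'): F=WWGG U=WBRR R=GRYR D=OOYG L=OBOW
After move 5 (U'): U=BRWR F=OBGG R=WWYR B=GRYB L=YBOW
After move 6 (F): F=GOGB U=BRWB R=WWRR D=YWYG L=YOOO
After move 7 (U): U=WBBR F=WWGB R=GRRR B=YOYB L=GOOO
Query: U face = WBBR

Answer: W B B R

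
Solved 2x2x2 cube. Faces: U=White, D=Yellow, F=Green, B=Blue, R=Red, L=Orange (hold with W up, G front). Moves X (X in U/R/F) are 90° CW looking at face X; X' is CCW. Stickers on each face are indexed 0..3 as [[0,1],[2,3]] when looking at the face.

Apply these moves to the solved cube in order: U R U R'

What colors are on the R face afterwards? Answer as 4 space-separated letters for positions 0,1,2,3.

Answer: O B W R

Derivation:
After move 1 (U): U=WWWW F=RRGG R=BBRR B=OOBB L=GGOO
After move 2 (R): R=RBRB U=WRWG F=RYGY D=YBYO B=WOWB
After move 3 (U): U=WWGR F=RBGY R=WORB B=GGWB L=RYOO
After move 4 (R'): R=OBWR U=WWGG F=RWGR D=YBYY B=OGBB
Query: R face = OBWR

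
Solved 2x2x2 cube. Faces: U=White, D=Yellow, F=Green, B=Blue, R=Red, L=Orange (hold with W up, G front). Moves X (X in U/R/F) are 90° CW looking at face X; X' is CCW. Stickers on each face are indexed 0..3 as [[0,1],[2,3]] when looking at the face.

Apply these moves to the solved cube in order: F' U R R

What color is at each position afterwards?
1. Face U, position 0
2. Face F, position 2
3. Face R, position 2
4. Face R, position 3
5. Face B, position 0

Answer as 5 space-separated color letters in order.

Answer: R G B B G

Derivation:
After move 1 (F'): F=GGGG U=WWRR R=YRYR D=OOYY L=OWOW
After move 2 (U): U=RWRW F=YRGG R=BBYR B=OWBB L=GGOW
After move 3 (R): R=YBRB U=RRRG F=YOGY D=OBYO B=WWWB
After move 4 (R): R=RYBB U=RORY F=YBGO D=OWYW B=GWRB
Query 1: U[0] = R
Query 2: F[2] = G
Query 3: R[2] = B
Query 4: R[3] = B
Query 5: B[0] = G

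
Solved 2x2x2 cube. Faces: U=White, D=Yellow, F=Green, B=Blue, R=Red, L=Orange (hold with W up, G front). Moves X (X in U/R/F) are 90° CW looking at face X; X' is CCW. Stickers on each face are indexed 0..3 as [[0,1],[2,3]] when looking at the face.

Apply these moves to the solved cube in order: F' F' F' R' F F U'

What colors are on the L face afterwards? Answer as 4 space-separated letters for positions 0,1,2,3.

After move 1 (F'): F=GGGG U=WWRR R=YRYR D=OOYY L=OWOW
After move 2 (F'): F=GGGG U=WWYY R=OROR D=WWYY L=OROR
After move 3 (F'): F=GGGG U=WWOO R=WRWR D=RRYY L=OYOY
After move 4 (R'): R=RRWW U=WBOB F=GWGO D=RGYG B=YBRB
After move 5 (F): F=GGOW U=WBYY R=ORBW D=WRYG L=OROG
After move 6 (F): F=OGWG U=WBGR R=YRYW D=BOYG L=OWOR
After move 7 (U'): U=BRWG F=OWWG R=OGYW B=YRRB L=YBOR
Query: L face = YBOR

Answer: Y B O R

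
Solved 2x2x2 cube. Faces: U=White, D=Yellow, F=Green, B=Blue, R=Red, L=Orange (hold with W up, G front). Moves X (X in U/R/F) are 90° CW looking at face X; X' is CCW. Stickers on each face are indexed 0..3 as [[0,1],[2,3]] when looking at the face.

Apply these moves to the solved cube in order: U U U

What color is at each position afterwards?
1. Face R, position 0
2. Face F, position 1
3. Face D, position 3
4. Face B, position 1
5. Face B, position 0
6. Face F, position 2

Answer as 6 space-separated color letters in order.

Answer: G O Y R R G

Derivation:
After move 1 (U): U=WWWW F=RRGG R=BBRR B=OOBB L=GGOO
After move 2 (U): U=WWWW F=BBGG R=OORR B=GGBB L=RROO
After move 3 (U): U=WWWW F=OOGG R=GGRR B=RRBB L=BBOO
Query 1: R[0] = G
Query 2: F[1] = O
Query 3: D[3] = Y
Query 4: B[1] = R
Query 5: B[0] = R
Query 6: F[2] = G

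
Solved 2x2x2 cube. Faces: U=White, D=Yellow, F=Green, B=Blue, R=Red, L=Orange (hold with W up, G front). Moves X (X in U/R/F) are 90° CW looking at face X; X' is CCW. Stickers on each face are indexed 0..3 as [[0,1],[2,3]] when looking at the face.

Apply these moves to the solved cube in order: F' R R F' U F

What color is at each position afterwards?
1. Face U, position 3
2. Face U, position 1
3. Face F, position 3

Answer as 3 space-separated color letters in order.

After move 1 (F'): F=GGGG U=WWRR R=YRYR D=OOYY L=OWOW
After move 2 (R): R=YYRR U=WGRG F=GOGY D=OBYB B=RBWB
After move 3 (R): R=RYRY U=WORY F=GBGB D=OWYR B=GBGB
After move 4 (F'): F=BBGG U=WORR R=WYOY D=WWYR L=OYOR
After move 5 (U): U=RWRO F=WYGG R=GBOY B=OYGB L=BBOR
After move 6 (F): F=GWGY U=RWRB R=RBOY D=OGYR L=BWOW
Query 1: U[3] = B
Query 2: U[1] = W
Query 3: F[3] = Y

Answer: B W Y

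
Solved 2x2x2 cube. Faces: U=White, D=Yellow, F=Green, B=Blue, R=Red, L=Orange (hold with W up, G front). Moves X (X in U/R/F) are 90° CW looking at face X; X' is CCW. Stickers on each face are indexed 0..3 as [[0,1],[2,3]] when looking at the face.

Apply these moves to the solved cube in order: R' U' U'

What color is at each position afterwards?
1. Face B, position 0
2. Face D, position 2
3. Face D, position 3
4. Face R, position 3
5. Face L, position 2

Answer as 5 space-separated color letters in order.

Answer: G Y G R O

Derivation:
After move 1 (R'): R=RRRR U=WBWB F=GWGW D=YGYG B=YBYB
After move 2 (U'): U=BBWW F=OOGW R=GWRR B=RRYB L=YBOO
After move 3 (U'): U=BWBW F=YBGW R=OORR B=GWYB L=RROO
Query 1: B[0] = G
Query 2: D[2] = Y
Query 3: D[3] = G
Query 4: R[3] = R
Query 5: L[2] = O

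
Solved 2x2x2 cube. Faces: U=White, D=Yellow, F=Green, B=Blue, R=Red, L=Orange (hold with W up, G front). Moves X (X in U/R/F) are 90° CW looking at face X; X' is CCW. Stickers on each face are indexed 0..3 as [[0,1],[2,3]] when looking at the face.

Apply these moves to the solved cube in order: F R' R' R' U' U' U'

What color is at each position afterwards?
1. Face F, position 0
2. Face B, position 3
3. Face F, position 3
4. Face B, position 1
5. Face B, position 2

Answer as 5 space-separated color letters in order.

After move 1 (F): F=GGGG U=WWOO R=WRWR D=RRYY L=OYOY
After move 2 (R'): R=RRWW U=WBOB F=GWGO D=RGYG B=YBRB
After move 3 (R'): R=RWRW U=WROY F=GBGB D=RWYO B=GBGB
After move 4 (R'): R=WWRR U=WGOG F=GRGY D=RBYB B=OBWB
After move 5 (U'): U=GGWO F=OYGY R=GRRR B=WWWB L=OBOY
After move 6 (U'): U=GOGW F=OBGY R=OYRR B=GRWB L=WWOY
After move 7 (U'): U=OWGG F=WWGY R=OBRR B=OYWB L=GROY
Query 1: F[0] = W
Query 2: B[3] = B
Query 3: F[3] = Y
Query 4: B[1] = Y
Query 5: B[2] = W

Answer: W B Y Y W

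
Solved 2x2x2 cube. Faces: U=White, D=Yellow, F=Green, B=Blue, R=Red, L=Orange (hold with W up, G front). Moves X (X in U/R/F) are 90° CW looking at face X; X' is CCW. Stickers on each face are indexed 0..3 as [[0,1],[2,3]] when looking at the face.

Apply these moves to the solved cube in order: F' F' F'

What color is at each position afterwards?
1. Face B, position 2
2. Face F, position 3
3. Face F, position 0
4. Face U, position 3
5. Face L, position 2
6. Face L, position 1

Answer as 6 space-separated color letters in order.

After move 1 (F'): F=GGGG U=WWRR R=YRYR D=OOYY L=OWOW
After move 2 (F'): F=GGGG U=WWYY R=OROR D=WWYY L=OROR
After move 3 (F'): F=GGGG U=WWOO R=WRWR D=RRYY L=OYOY
Query 1: B[2] = B
Query 2: F[3] = G
Query 3: F[0] = G
Query 4: U[3] = O
Query 5: L[2] = O
Query 6: L[1] = Y

Answer: B G G O O Y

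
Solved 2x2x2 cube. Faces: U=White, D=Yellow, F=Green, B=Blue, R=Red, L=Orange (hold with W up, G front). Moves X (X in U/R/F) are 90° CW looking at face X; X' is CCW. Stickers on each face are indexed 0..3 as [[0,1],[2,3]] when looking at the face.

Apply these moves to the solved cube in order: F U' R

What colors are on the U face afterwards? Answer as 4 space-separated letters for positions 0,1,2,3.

After move 1 (F): F=GGGG U=WWOO R=WRWR D=RRYY L=OYOY
After move 2 (U'): U=WOWO F=OYGG R=GGWR B=WRBB L=BBOY
After move 3 (R): R=WGRG U=WYWG F=ORGY D=RBYW B=OROB
Query: U face = WYWG

Answer: W Y W G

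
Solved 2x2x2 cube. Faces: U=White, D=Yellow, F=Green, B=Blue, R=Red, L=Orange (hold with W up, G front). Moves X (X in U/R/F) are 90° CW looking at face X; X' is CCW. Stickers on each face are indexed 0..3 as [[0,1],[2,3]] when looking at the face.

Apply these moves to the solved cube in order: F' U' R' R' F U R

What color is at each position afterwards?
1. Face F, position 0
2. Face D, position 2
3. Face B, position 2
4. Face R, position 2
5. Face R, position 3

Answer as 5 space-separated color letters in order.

Answer: W Y W G R

Derivation:
After move 1 (F'): F=GGGG U=WWRR R=YRYR D=OOYY L=OWOW
After move 2 (U'): U=WRWR F=OWGG R=GGYR B=YRBB L=BBOW
After move 3 (R'): R=GRGY U=WBWY F=ORGR D=OWYG B=YROB
After move 4 (R'): R=RYGG U=WOWY F=OBGY D=ORYR B=GRWB
After move 5 (F): F=GOYB U=WOWB R=WYYG D=GRYR L=BOOR
After move 6 (U): U=WWBO F=WYYB R=GRYG B=BOWB L=GOOR
After move 7 (R): R=YGGR U=WYBB F=WRYR D=GWYB B=OOWB
Query 1: F[0] = W
Query 2: D[2] = Y
Query 3: B[2] = W
Query 4: R[2] = G
Query 5: R[3] = R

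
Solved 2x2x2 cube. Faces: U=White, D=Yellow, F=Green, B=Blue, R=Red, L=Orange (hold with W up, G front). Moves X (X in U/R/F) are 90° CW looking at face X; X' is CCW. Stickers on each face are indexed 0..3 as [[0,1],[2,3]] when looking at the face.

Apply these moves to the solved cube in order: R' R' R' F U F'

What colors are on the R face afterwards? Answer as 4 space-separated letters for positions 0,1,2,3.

After move 1 (R'): R=RRRR U=WBWB F=GWGW D=YGYG B=YBYB
After move 2 (R'): R=RRRR U=WYWY F=GBGB D=YWYW B=GBGB
After move 3 (R'): R=RRRR U=WGWG F=GYGY D=YBYB B=WBWB
After move 4 (F): F=GGYY U=WGOO R=WRGR D=RRYB L=OYOB
After move 5 (U): U=OWOG F=WRYY R=WBGR B=OYWB L=GGOB
After move 6 (F'): F=RYWY U=OWWG R=RBRR D=GBYB L=GGOO
Query: R face = RBRR

Answer: R B R R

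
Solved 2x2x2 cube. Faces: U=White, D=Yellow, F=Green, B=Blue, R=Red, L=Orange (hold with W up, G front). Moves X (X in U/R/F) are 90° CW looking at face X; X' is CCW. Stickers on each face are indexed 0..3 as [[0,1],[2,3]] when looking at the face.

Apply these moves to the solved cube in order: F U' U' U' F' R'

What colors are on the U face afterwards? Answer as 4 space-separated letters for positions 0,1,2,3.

After move 1 (F): F=GGGG U=WWOO R=WRWR D=RRYY L=OYOY
After move 2 (U'): U=WOWO F=OYGG R=GGWR B=WRBB L=BBOY
After move 3 (U'): U=OOWW F=BBGG R=OYWR B=GGBB L=WROY
After move 4 (U'): U=OWOW F=WRGG R=BBWR B=OYBB L=GGOY
After move 5 (F'): F=RGWG U=OWBW R=RBRR D=GYYY L=GWOO
After move 6 (R'): R=BRRR U=OBBO F=RWWW D=GGYG B=YYYB
Query: U face = OBBO

Answer: O B B O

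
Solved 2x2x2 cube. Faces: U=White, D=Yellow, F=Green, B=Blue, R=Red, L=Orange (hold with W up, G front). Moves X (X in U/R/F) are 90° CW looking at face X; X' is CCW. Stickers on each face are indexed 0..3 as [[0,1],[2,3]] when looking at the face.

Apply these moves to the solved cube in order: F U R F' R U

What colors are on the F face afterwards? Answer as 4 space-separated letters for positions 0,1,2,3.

Answer: R B W O

Derivation:
After move 1 (F): F=GGGG U=WWOO R=WRWR D=RRYY L=OYOY
After move 2 (U): U=OWOW F=WRGG R=BBWR B=OYBB L=GGOY
After move 3 (R): R=WBRB U=OROG F=WRGY D=RBYO B=WYWB
After move 4 (F'): F=RYWG U=ORWR R=BBRB D=GYYO L=GGOO
After move 5 (R): R=RBBB U=OYWG F=RYWO D=GWYW B=RYRB
After move 6 (U): U=WOGY F=RBWO R=RYBB B=GGRB L=RYOO
Query: F face = RBWO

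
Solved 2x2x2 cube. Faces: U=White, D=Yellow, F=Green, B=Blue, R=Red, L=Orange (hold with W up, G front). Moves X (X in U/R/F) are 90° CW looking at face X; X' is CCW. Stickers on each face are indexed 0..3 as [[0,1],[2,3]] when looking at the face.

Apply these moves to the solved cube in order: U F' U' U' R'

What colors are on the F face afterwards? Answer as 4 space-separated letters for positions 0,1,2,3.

After move 1 (U): U=WWWW F=RRGG R=BBRR B=OOBB L=GGOO
After move 2 (F'): F=RGRG U=WWBR R=YBYR D=GOYY L=GWOW
After move 3 (U'): U=WRWB F=GWRG R=RGYR B=YBBB L=OOOW
After move 4 (U'): U=RBWW F=OORG R=GWYR B=RGBB L=YBOW
After move 5 (R'): R=WRGY U=RBWR F=OBRW D=GOYG B=YGOB
Query: F face = OBRW

Answer: O B R W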